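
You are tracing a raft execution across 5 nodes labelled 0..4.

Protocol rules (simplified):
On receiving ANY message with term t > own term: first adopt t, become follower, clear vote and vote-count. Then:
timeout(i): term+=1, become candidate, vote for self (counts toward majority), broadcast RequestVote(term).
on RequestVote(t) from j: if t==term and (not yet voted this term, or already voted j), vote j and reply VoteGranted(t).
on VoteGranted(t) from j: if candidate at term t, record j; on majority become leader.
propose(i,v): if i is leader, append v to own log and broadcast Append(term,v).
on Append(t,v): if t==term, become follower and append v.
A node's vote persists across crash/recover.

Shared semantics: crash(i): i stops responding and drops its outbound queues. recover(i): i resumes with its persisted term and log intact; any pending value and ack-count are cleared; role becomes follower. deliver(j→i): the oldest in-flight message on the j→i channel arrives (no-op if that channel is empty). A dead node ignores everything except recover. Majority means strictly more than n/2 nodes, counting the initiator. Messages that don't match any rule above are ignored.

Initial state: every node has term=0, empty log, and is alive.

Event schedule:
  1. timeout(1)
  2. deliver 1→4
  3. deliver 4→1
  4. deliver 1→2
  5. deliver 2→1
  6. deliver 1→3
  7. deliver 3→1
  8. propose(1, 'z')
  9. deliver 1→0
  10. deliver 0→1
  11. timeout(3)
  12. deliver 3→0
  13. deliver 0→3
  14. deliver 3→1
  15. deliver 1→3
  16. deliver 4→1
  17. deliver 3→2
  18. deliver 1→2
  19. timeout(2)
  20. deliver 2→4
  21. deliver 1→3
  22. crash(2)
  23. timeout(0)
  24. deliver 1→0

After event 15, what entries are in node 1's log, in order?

after 1 — timeout(1): n1:cand/t1/[-]
after 2 — deliver 1→4: n4:foll/t1/[-]
after 3 — deliver 4→1: ·
after 4 — deliver 1→2: n2:foll/t1/[-]
after 5 — deliver 2→1: n1:lead/t1/[-]
after 6 — deliver 1→3: n3:foll/t1/[-]
after 7 — deliver 3→1: ·
after 8 — propose(1,'z'): n1:lead/t1/[z]
after 9 — deliver 1→0: n0:foll/t1/[-]
after 10 — deliver 0→1: ·
after 11 — timeout(3): n3:cand/t2/[-]
after 12 — deliver 3→0: n0:foll/t2/[-]
after 13 — deliver 0→3: ·
after 14 — deliver 3→1: n1:foll/t2/[z]
after 15 — deliver 1→3: ·

z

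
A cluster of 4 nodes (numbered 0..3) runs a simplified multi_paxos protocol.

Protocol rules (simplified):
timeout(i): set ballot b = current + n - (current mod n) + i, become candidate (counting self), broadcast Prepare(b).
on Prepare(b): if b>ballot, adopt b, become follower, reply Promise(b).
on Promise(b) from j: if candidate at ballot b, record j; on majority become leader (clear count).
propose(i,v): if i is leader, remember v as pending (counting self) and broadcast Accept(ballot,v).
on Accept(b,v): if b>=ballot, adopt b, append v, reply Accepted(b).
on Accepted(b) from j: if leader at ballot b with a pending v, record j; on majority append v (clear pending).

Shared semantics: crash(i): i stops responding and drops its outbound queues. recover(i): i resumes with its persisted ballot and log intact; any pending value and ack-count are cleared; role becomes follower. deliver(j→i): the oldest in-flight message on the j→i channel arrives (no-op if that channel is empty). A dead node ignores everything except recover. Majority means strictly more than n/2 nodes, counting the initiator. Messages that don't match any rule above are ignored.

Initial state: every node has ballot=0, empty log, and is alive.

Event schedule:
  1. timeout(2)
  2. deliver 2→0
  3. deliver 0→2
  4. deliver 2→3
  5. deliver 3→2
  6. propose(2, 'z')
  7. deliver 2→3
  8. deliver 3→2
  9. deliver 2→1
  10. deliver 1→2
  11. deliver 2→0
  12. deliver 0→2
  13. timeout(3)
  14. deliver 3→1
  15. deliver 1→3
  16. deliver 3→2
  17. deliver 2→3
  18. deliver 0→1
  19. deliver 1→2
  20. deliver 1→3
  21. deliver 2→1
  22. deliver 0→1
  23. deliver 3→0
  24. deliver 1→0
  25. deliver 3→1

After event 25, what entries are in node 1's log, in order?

step 1 timeout(2): 2={cand,b=6,log=-}
step 2 deliver 2→0: 0={foll,b=6,log=-}
step 3 deliver 0→2: —
step 4 deliver 2→3: 3={foll,b=6,log=-}
step 5 deliver 3→2: 2={lead,b=6,log=-}
step 6 propose(2,'z'): —
step 7 deliver 2→3: 3={foll,b=6,log=z}
step 8 deliver 3→2: —
step 9 deliver 2→1: 1={foll,b=6,log=-}
step 10 deliver 1→2: —
step 11 deliver 2→0: 0={foll,b=6,log=z}
step 12 deliver 0→2: 2={lead,b=6,log=z}
step 13 timeout(3): 3={cand,b=11,log=z}
step 14 deliver 3→1: 1={foll,b=11,log=-}
step 15 deliver 1→3: —
step 16 deliver 3→2: 2={foll,b=11,log=z}
step 17 deliver 2→3: 3={lead,b=11,log=z}
step 18 deliver 0→1: —
step 19 deliver 1→2: —
step 20 deliver 1→3: —
step 21 deliver 2→1: —
step 22 deliver 0→1: —
step 23 deliver 3→0: 0={foll,b=11,log=z}
step 24 deliver 1→0: —
step 25 deliver 3→1: —

empty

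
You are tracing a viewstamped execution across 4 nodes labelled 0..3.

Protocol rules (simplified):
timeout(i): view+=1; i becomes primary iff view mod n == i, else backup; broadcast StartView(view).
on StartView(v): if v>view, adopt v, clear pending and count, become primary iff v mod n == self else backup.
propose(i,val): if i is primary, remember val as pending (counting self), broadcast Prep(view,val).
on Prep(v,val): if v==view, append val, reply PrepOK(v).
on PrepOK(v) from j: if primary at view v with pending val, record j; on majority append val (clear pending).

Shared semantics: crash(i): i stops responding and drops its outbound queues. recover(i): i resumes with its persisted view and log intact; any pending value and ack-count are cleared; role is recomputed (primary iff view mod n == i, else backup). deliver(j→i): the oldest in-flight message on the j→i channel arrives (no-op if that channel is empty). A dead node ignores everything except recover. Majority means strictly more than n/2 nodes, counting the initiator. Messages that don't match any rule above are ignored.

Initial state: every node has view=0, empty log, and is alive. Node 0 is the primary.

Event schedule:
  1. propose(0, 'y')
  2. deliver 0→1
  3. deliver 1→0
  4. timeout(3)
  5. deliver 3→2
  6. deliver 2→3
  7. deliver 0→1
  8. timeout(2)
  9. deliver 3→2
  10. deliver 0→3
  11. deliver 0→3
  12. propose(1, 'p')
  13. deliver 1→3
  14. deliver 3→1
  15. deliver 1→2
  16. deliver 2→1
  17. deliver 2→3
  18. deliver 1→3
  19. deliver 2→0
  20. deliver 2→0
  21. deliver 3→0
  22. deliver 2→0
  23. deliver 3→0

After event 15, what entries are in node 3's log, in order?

1. propose(0,'y'):  nop
2. deliver 0→1:  <1:back v0 y>
3. deliver 1→0:  nop
4. timeout(3):  <3:back v1 ->
5. deliver 3→2:  <2:back v1 ->
6. deliver 2→3:  nop
7. deliver 0→1:  nop
8. timeout(2):  <2:prim v2 ->
9. deliver 3→2:  nop
10. deliver 0→3:  nop
11. deliver 0→3:  nop
12. propose(1,'p'):  nop
13. deliver 1→3:  nop
14. deliver 3→1:  <1:prim v1 y>
15. deliver 1→2:  nop

empty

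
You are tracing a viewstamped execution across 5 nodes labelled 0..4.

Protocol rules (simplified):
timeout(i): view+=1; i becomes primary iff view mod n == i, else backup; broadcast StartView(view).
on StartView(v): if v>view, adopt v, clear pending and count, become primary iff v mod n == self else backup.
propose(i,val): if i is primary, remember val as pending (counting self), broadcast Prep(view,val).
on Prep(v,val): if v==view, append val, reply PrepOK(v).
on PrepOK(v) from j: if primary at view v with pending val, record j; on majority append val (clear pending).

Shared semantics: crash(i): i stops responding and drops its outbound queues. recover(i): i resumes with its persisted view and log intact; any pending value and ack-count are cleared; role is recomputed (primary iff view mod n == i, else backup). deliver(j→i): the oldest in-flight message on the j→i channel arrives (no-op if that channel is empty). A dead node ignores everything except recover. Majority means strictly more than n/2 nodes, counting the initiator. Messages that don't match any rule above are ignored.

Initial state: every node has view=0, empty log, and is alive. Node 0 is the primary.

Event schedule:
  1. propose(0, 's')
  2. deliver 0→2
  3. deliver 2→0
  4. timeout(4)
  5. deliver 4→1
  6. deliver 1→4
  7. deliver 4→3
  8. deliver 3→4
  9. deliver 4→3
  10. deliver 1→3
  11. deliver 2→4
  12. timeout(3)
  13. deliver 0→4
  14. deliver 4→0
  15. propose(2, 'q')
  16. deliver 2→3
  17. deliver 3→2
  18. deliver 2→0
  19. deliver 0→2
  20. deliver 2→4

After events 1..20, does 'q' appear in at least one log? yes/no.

step 1 propose(0,'s'): —
step 2 deliver 0→2: 2={back,v=0,log=s}
step 3 deliver 2→0: —
step 4 timeout(4): 4={back,v=1,log=-}
step 5 deliver 4→1: 1={prim,v=1,log=-}
step 6 deliver 1→4: —
step 7 deliver 4→3: 3={back,v=1,log=-}
step 8 deliver 3→4: —
step 9 deliver 4→3: —
step 10 deliver 1→3: —
step 11 deliver 2→4: —
step 12 timeout(3): 3={back,v=2,log=-}
step 13 deliver 0→4: —
step 14 deliver 4→0: 0={back,v=1,log=-}
step 15 propose(2,'q'): —
step 16 deliver 2→3: —
step 17 deliver 3→2: 2={prim,v=2,log=s}
step 18 deliver 2→0: —
step 19 deliver 0→2: —
step 20 deliver 2→4: —

no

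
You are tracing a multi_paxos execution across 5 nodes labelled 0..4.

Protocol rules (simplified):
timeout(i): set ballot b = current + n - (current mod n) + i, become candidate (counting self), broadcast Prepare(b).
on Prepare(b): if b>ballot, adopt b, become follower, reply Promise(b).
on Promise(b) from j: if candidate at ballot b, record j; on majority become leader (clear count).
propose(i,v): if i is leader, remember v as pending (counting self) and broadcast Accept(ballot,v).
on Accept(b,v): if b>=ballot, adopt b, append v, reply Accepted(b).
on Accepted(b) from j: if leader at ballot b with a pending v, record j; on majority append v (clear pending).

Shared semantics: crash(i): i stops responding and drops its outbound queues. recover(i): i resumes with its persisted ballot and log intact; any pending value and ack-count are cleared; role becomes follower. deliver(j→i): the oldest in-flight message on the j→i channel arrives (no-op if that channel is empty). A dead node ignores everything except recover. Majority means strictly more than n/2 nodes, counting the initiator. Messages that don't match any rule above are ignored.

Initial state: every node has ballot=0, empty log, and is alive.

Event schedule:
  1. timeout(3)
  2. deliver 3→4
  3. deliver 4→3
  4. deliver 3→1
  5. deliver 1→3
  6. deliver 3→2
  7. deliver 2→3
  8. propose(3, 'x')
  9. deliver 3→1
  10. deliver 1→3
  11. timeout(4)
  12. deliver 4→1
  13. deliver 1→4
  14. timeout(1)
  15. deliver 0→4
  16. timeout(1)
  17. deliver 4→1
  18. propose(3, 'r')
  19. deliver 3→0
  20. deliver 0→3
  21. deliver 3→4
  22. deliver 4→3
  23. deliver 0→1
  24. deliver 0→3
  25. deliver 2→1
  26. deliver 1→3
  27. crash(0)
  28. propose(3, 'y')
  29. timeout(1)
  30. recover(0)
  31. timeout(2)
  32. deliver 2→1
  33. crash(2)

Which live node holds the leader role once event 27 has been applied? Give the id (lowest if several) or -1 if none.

step 1 timeout(3): 3={cand,b=8,log=-}
step 2 deliver 3→4: 4={foll,b=8,log=-}
step 3 deliver 4→3: —
step 4 deliver 3→1: 1={foll,b=8,log=-}
step 5 deliver 1→3: 3={lead,b=8,log=-}
step 6 deliver 3→2: 2={foll,b=8,log=-}
step 7 deliver 2→3: —
step 8 propose(3,'x'): —
step 9 deliver 3→1: 1={foll,b=8,log=x}
step 10 deliver 1→3: —
step 11 timeout(4): 4={cand,b=14,log=-}
step 12 deliver 4→1: 1={foll,b=14,log=x}
step 13 deliver 1→4: —
step 14 timeout(1): 1={cand,b=16,log=x}
step 15 deliver 0→4: —
step 16 timeout(1): 1={cand,b=21,log=x}
step 17 deliver 4→1: —
step 18 propose(3,'r'): —
step 19 deliver 3→0: 0={foll,b=8,log=-}
step 20 deliver 0→3: —
step 21 deliver 3→4: —
step 22 deliver 4→3: 3={foll,b=14,log=-}
step 23 deliver 0→1: —
step 24 deliver 0→3: —
step 25 deliver 2→1: —
step 26 deliver 1→3: 3={foll,b=16,log=-}
step 27 crash(0): 0={✗foll,b=8,log=-}

-1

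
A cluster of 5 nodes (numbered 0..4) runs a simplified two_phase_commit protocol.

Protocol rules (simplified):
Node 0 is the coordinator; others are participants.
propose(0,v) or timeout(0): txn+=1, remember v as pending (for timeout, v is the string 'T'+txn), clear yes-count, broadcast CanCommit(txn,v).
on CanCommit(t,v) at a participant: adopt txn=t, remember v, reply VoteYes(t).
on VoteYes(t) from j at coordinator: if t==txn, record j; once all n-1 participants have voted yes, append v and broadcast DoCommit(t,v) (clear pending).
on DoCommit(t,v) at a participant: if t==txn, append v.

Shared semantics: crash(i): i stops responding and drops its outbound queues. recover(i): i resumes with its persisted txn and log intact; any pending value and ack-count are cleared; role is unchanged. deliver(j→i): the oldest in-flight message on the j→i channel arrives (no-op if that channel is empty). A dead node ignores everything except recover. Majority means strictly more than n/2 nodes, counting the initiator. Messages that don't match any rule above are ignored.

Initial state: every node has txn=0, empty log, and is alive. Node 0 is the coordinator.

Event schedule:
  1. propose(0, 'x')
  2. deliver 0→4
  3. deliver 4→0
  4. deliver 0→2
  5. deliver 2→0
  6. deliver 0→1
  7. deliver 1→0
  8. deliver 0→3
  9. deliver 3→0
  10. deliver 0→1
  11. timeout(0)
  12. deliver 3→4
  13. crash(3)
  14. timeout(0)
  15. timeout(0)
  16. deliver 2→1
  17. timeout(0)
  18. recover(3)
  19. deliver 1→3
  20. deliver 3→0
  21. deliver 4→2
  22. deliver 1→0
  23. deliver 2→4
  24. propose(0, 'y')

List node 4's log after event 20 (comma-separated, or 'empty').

after 1 — propose(0,'x'): n0:coor/t1/[-]
after 2 — deliver 0→4: n4:part/t1/[-]
after 3 — deliver 4→0: ·
after 4 — deliver 0→2: n2:part/t1/[-]
after 5 — deliver 2→0: ·
after 6 — deliver 0→1: n1:part/t1/[-]
after 7 — deliver 1→0: ·
after 8 — deliver 0→3: n3:part/t1/[-]
after 9 — deliver 3→0: n0:coor/t1/[x]
after 10 — deliver 0→1: n1:part/t1/[x]
after 11 — timeout(0): n0:coor/t2/[x]
after 12 — deliver 3→4: ·
after 13 — crash(3): n3:✗part/t1/[-]
after 14 — timeout(0): n0:coor/t3/[x]
after 15 — timeout(0): n0:coor/t4/[x]
after 16 — deliver 2→1: ·
after 17 — timeout(0): n0:coor/t5/[x]
after 18 — recover(3): n3:part/t1/[-]
after 19 — deliver 1→3: ·
after 20 — deliver 3→0: ·

empty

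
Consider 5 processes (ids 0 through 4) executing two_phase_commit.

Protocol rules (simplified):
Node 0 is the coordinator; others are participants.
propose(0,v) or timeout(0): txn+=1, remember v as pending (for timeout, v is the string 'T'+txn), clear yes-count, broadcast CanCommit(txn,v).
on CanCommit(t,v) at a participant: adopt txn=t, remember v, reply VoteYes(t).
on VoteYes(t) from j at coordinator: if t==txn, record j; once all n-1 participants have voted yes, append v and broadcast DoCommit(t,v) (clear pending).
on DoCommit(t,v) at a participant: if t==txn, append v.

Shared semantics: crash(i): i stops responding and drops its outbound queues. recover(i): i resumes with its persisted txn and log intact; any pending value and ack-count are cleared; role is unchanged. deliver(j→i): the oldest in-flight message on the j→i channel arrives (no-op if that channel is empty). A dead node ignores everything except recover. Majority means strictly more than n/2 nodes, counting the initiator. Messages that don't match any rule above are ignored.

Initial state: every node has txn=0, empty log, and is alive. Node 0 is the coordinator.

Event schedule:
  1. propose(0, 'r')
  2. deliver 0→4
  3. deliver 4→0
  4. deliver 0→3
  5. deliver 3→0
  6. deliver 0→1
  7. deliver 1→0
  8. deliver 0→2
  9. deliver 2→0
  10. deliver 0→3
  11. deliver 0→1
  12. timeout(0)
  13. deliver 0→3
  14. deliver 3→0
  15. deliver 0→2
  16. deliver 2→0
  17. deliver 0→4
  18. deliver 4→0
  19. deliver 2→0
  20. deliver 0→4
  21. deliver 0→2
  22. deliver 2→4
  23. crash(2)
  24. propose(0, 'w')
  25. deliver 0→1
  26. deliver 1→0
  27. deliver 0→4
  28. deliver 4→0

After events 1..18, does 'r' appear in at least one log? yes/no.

1. propose(0,'r'):  <0:coor t1 ->
2. deliver 0→4:  <4:part t1 ->
3. deliver 4→0:  nop
4. deliver 0→3:  <3:part t1 ->
5. deliver 3→0:  nop
6. deliver 0→1:  <1:part t1 ->
7. deliver 1→0:  nop
8. deliver 0→2:  <2:part t1 ->
9. deliver 2→0:  <0:coor t1 r>
10. deliver 0→3:  <3:part t1 r>
11. deliver 0→1:  <1:part t1 r>
12. timeout(0):  <0:coor t2 r>
13. deliver 0→3:  <3:part t2 r>
14. deliver 3→0:  nop
15. deliver 0→2:  <2:part t1 r>
16. deliver 2→0:  nop
17. deliver 0→4:  <4:part t1 r>
18. deliver 4→0:  nop

yes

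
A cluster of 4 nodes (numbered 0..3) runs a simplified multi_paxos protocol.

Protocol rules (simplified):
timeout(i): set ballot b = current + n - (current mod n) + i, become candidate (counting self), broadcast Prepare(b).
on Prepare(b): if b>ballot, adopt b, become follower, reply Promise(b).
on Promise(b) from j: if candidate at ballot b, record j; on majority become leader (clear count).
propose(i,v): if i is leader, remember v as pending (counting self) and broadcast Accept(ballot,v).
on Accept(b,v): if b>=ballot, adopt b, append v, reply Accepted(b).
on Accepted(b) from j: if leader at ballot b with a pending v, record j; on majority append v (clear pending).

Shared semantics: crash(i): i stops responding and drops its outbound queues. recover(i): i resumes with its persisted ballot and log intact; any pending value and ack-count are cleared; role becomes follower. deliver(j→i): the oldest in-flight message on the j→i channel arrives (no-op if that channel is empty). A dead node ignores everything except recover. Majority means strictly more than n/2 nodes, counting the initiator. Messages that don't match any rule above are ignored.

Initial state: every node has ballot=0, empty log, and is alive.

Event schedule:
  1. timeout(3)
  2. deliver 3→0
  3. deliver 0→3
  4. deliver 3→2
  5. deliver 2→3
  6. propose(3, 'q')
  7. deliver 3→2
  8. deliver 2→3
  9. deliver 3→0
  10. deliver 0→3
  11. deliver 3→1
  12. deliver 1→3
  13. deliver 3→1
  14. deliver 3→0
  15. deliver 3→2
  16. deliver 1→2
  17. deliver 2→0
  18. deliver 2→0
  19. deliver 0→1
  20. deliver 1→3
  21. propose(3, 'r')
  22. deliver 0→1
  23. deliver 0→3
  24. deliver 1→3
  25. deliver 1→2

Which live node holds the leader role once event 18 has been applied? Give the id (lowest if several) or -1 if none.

1. timeout(3):  <3:cand b7 ->
2. deliver 3→0:  <0:foll b7 ->
3. deliver 0→3:  nop
4. deliver 3→2:  <2:foll b7 ->
5. deliver 2→3:  <3:lead b7 ->
6. propose(3,'q'):  nop
7. deliver 3→2:  <2:foll b7 q>
8. deliver 2→3:  nop
9. deliver 3→0:  <0:foll b7 q>
10. deliver 0→3:  <3:lead b7 q>
11. deliver 3→1:  <1:foll b7 ->
12. deliver 1→3:  nop
13. deliver 3→1:  <1:foll b7 q>
14. deliver 3→0:  nop
15. deliver 3→2:  nop
16. deliver 1→2:  nop
17. deliver 2→0:  nop
18. deliver 2→0:  nop

3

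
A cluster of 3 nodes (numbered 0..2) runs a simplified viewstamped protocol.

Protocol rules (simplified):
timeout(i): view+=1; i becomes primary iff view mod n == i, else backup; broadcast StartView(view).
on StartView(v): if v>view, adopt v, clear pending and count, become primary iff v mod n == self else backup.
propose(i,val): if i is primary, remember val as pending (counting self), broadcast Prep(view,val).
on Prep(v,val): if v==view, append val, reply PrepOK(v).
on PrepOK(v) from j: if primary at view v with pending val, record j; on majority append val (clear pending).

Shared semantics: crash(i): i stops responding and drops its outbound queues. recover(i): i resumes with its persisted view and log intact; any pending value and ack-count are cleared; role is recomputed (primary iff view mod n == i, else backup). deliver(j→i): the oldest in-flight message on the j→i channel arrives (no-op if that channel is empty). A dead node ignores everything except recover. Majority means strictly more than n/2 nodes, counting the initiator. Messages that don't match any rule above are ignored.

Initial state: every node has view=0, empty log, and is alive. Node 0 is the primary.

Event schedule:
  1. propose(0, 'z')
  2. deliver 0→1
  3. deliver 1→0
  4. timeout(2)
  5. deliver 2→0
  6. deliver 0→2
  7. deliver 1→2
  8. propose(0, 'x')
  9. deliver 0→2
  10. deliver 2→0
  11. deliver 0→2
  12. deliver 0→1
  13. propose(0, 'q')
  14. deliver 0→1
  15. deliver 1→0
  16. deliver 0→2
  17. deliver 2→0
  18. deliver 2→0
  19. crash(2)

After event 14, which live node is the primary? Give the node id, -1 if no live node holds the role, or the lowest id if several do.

-1

[1] propose(0,'z') → ∅
[2] deliver 0→1 → N1(back v0 [z])
[3] deliver 1→0 → N0(prim v0 [z])
[4] timeout(2) → N2(back v1 [-])
[5] deliver 2→0 → N0(back v1 [z])
[6] deliver 0→2 → ∅
[7] deliver 1→2 → ∅
[8] propose(0,'x') → ∅
[9] deliver 0→2 → ∅
[10] deliver 2→0 → ∅
[11] deliver 0→2 → ∅
[12] deliver 0→1 → ∅
[13] propose(0,'q') → ∅
[14] deliver 0→1 → ∅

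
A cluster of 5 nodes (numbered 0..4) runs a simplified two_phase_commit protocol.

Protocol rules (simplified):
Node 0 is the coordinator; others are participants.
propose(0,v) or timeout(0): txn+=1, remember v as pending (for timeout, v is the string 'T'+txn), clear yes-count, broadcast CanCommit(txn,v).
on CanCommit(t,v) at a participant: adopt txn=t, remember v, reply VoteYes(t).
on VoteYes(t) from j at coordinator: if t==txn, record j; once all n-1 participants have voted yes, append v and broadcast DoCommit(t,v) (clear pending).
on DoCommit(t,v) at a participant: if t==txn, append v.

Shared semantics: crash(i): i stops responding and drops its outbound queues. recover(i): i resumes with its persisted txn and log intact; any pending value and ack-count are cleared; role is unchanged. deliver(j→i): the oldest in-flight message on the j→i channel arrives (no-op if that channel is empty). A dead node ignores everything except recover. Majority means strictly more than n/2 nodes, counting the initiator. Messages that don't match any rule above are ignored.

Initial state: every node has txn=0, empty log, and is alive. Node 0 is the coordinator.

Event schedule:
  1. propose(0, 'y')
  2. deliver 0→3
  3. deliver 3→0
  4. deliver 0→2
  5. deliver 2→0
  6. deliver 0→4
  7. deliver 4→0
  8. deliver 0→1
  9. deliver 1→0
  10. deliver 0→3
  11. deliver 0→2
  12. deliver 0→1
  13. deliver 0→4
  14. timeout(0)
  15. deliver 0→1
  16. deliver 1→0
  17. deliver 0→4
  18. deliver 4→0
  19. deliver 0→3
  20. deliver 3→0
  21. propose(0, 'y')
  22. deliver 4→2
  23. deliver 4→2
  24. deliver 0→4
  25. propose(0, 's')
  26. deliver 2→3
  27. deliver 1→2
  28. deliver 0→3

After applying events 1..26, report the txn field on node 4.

[1] propose(0,'y') → N0(coor t1 [-])
[2] deliver 0→3 → N3(part t1 [-])
[3] deliver 3→0 → ∅
[4] deliver 0→2 → N2(part t1 [-])
[5] deliver 2→0 → ∅
[6] deliver 0→4 → N4(part t1 [-])
[7] deliver 4→0 → ∅
[8] deliver 0→1 → N1(part t1 [-])
[9] deliver 1→0 → N0(coor t1 [y])
[10] deliver 0→3 → N3(part t1 [y])
[11] deliver 0→2 → N2(part t1 [y])
[12] deliver 0→1 → N1(part t1 [y])
[13] deliver 0→4 → N4(part t1 [y])
[14] timeout(0) → N0(coor t2 [y])
[15] deliver 0→1 → N1(part t2 [y])
[16] deliver 1→0 → ∅
[17] deliver 0→4 → N4(part t2 [y])
[18] deliver 4→0 → ∅
[19] deliver 0→3 → N3(part t2 [y])
[20] deliver 3→0 → ∅
[21] propose(0,'y') → N0(coor t3 [y])
[22] deliver 4→2 → ∅
[23] deliver 4→2 → ∅
[24] deliver 0→4 → N4(part t3 [y])
[25] propose(0,'s') → N0(coor t4 [y])
[26] deliver 2→3 → ∅

3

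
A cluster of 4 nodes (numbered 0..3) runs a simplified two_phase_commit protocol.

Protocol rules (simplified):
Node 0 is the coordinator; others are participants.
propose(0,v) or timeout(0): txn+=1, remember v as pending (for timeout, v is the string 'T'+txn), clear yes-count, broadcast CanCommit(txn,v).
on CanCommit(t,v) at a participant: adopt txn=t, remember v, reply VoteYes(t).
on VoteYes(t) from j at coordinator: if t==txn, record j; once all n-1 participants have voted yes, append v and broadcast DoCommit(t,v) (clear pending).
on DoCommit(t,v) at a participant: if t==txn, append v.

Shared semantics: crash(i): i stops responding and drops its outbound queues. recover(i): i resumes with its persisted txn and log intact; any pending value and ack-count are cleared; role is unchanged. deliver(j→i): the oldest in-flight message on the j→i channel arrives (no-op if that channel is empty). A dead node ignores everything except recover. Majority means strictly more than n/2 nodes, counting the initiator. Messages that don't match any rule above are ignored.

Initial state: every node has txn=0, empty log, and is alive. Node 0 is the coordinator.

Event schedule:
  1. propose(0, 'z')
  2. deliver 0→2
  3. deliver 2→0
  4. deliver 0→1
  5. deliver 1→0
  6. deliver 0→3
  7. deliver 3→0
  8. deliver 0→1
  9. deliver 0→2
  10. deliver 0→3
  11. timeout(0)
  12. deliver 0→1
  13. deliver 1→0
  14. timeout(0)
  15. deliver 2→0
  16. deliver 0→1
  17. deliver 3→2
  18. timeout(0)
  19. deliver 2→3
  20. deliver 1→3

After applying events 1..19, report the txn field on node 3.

1

e1 propose(0,'z'): 0[coor,t=1,-]
e2 deliver 0→2: 2[part,t=1,-]
e3 deliver 2→0: ·
e4 deliver 0→1: 1[part,t=1,-]
e5 deliver 1→0: ·
e6 deliver 0→3: 3[part,t=1,-]
e7 deliver 3→0: 0[coor,t=1,z]
e8 deliver 0→1: 1[part,t=1,z]
e9 deliver 0→2: 2[part,t=1,z]
e10 deliver 0→3: 3[part,t=1,z]
e11 timeout(0): 0[coor,t=2,z]
e12 deliver 0→1: 1[part,t=2,z]
e13 deliver 1→0: ·
e14 timeout(0): 0[coor,t=3,z]
e15 deliver 2→0: ·
e16 deliver 0→1: 1[part,t=3,z]
e17 deliver 3→2: ·
e18 timeout(0): 0[coor,t=4,z]
e19 deliver 2→3: ·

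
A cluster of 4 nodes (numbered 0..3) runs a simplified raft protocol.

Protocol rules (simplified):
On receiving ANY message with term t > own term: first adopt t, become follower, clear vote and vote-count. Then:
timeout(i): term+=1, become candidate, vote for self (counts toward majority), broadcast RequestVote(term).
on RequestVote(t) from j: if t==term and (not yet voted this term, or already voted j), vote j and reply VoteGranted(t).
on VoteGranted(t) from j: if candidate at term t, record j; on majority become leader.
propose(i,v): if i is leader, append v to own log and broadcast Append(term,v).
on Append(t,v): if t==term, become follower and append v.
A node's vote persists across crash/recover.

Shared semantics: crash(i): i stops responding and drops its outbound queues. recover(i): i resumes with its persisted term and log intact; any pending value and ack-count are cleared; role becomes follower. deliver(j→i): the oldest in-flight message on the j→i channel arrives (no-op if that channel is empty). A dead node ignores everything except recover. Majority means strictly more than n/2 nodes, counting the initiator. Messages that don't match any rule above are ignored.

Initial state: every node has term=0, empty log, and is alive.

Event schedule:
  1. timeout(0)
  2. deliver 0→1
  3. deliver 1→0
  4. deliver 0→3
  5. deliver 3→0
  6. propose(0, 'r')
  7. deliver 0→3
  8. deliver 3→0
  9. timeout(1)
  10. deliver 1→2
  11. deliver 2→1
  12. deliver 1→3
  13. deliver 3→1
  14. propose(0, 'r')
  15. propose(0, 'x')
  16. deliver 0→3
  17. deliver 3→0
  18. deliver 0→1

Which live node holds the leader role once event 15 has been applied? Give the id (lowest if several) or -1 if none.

0

after 1 — timeout(0): n0:cand/t1/[-]
after 2 — deliver 0→1: n1:foll/t1/[-]
after 3 — deliver 1→0: ·
after 4 — deliver 0→3: n3:foll/t1/[-]
after 5 — deliver 3→0: n0:lead/t1/[-]
after 6 — propose(0,'r'): n0:lead/t1/[r]
after 7 — deliver 0→3: n3:foll/t1/[r]
after 8 — deliver 3→0: ·
after 9 — timeout(1): n1:cand/t2/[-]
after 10 — deliver 1→2: n2:foll/t2/[-]
after 11 — deliver 2→1: ·
after 12 — deliver 1→3: n3:foll/t2/[r]
after 13 — deliver 3→1: n1:lead/t2/[-]
after 14 — propose(0,'r'): n0:lead/t1/[r,r]
after 15 — propose(0,'x'): n0:lead/t1/[r,r,x]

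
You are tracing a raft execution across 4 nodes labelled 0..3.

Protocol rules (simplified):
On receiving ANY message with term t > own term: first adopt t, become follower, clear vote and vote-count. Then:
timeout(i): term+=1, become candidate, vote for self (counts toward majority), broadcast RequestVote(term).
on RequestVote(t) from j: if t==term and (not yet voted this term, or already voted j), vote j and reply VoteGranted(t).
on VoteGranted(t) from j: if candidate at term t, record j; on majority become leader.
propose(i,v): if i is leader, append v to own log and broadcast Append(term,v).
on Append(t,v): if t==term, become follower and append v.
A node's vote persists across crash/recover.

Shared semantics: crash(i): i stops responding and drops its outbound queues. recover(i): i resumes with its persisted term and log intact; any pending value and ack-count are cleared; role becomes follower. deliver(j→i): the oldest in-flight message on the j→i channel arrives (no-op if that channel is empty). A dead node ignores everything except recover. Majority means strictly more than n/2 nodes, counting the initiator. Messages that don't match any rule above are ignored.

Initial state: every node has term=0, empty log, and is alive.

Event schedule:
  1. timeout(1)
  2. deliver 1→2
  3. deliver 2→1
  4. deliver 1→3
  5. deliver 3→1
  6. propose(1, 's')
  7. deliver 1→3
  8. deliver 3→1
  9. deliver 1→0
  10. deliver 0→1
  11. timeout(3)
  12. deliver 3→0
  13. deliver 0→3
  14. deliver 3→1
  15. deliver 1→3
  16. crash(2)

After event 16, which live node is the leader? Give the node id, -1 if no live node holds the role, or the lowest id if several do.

1. timeout(1):  <1:cand t1 ->
2. deliver 1→2:  <2:foll t1 ->
3. deliver 2→1:  nop
4. deliver 1→3:  <3:foll t1 ->
5. deliver 3→1:  <1:lead t1 ->
6. propose(1,'s'):  <1:lead t1 s>
7. deliver 1→3:  <3:foll t1 s>
8. deliver 3→1:  nop
9. deliver 1→0:  <0:foll t1 ->
10. deliver 0→1:  nop
11. timeout(3):  <3:cand t2 s>
12. deliver 3→0:  <0:foll t2 ->
13. deliver 0→3:  nop
14. deliver 3→1:  <1:foll t2 s>
15. deliver 1→3:  <3:lead t2 s>
16. crash(2):  <2:✗foll t1 ->

3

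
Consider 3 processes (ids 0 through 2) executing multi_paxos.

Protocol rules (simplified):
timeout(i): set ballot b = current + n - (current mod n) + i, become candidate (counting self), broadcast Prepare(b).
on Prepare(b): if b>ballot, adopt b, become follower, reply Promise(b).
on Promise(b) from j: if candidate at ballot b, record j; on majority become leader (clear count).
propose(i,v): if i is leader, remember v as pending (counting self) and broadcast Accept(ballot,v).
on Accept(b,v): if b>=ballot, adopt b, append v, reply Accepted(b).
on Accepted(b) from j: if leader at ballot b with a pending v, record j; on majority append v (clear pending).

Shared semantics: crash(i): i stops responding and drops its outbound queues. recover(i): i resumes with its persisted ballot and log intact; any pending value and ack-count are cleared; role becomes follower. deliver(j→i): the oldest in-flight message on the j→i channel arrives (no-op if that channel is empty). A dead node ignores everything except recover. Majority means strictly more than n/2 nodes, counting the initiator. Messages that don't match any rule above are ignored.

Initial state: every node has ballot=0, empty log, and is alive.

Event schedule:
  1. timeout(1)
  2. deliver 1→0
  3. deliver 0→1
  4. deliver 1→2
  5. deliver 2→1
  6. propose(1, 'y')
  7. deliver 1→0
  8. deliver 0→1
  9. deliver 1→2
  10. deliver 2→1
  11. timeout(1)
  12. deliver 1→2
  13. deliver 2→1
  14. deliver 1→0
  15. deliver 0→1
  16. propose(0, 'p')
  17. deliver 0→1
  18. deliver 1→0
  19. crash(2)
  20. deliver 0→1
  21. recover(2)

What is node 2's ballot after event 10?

e1 timeout(1): 1[cand,b=4,-]
e2 deliver 1→0: 0[foll,b=4,-]
e3 deliver 0→1: 1[lead,b=4,-]
e4 deliver 1→2: 2[foll,b=4,-]
e5 deliver 2→1: ·
e6 propose(1,'y'): ·
e7 deliver 1→0: 0[foll,b=4,y]
e8 deliver 0→1: 1[lead,b=4,y]
e9 deliver 1→2: 2[foll,b=4,y]
e10 deliver 2→1: ·

4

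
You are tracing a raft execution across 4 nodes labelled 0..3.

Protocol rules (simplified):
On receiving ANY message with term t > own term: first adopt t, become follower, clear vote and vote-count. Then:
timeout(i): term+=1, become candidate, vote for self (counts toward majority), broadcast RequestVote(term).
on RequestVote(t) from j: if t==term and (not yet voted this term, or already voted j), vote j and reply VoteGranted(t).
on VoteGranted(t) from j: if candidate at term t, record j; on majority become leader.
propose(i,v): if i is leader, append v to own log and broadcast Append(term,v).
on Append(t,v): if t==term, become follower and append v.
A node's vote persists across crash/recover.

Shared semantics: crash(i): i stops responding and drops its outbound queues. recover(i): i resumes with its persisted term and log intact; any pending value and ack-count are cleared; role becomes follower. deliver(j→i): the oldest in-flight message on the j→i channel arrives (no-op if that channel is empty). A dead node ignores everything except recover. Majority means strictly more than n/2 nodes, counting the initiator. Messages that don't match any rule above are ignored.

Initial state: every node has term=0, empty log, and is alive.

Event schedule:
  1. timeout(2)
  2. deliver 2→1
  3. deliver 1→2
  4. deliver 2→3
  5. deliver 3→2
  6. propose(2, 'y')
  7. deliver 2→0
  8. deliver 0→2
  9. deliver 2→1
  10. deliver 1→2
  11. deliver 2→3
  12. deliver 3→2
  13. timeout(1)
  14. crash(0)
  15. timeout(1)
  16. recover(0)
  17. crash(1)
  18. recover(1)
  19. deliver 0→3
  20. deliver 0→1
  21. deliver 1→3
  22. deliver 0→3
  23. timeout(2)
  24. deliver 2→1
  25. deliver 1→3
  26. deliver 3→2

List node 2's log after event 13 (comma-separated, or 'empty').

y

e1 timeout(2): 2[cand,t=1,-]
e2 deliver 2→1: 1[foll,t=1,-]
e3 deliver 1→2: ·
e4 deliver 2→3: 3[foll,t=1,-]
e5 deliver 3→2: 2[lead,t=1,-]
e6 propose(2,'y'): 2[lead,t=1,y]
e7 deliver 2→0: 0[foll,t=1,-]
e8 deliver 0→2: ·
e9 deliver 2→1: 1[foll,t=1,y]
e10 deliver 1→2: ·
e11 deliver 2→3: 3[foll,t=1,y]
e12 deliver 3→2: ·
e13 timeout(1): 1[cand,t=2,y]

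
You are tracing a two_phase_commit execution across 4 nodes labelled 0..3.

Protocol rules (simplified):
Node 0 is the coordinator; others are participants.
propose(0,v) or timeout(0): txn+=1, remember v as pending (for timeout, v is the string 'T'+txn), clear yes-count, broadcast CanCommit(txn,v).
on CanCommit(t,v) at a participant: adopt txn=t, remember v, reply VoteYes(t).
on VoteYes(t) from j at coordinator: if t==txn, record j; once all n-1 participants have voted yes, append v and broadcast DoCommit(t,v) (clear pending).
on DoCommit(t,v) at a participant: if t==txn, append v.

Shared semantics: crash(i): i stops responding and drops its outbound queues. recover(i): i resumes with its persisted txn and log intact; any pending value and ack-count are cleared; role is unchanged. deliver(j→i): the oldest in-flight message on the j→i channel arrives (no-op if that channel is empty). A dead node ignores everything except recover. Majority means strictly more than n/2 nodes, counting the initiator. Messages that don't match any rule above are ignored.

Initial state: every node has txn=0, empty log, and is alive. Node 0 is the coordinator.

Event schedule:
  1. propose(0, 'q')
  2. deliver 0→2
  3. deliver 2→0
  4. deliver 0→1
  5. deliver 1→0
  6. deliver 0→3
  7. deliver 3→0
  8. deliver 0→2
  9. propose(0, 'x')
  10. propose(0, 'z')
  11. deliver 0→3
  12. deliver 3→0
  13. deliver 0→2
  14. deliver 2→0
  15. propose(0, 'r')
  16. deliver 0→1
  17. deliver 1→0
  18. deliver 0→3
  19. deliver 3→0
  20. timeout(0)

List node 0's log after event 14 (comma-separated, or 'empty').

step 1 propose(0,'q'): 0={coor,t=1,log=-}
step 2 deliver 0→2: 2={part,t=1,log=-}
step 3 deliver 2→0: —
step 4 deliver 0→1: 1={part,t=1,log=-}
step 5 deliver 1→0: —
step 6 deliver 0→3: 3={part,t=1,log=-}
step 7 deliver 3→0: 0={coor,t=1,log=q}
step 8 deliver 0→2: 2={part,t=1,log=q}
step 9 propose(0,'x'): 0={coor,t=2,log=q}
step 10 propose(0,'z'): 0={coor,t=3,log=q}
step 11 deliver 0→3: 3={part,t=1,log=q}
step 12 deliver 3→0: —
step 13 deliver 0→2: 2={part,t=2,log=q}
step 14 deliver 2→0: —

q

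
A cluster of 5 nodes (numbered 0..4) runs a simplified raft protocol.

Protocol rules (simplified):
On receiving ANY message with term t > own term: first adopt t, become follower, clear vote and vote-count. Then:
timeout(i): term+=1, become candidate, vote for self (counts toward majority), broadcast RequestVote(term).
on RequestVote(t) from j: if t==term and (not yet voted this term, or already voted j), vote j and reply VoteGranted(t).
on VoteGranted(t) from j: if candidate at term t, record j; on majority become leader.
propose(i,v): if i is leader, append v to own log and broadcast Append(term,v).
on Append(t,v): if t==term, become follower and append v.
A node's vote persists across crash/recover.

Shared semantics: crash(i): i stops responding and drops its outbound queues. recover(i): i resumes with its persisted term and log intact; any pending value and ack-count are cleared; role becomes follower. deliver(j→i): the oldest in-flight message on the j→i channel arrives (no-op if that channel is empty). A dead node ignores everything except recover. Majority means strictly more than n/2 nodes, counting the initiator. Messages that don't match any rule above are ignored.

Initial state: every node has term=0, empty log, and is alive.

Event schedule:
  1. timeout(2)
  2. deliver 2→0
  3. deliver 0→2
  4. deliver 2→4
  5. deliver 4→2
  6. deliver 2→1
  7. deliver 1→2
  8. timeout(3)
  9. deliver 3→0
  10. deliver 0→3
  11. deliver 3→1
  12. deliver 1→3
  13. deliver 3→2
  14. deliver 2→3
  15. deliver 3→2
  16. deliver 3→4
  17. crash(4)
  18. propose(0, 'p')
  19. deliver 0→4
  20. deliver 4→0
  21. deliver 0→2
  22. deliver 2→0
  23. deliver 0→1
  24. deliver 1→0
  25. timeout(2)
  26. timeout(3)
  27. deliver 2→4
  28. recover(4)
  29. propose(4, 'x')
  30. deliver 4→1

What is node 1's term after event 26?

[1] timeout(2) → N2(cand t1 [-])
[2] deliver 2→0 → N0(foll t1 [-])
[3] deliver 0→2 → ∅
[4] deliver 2→4 → N4(foll t1 [-])
[5] deliver 4→2 → N2(lead t1 [-])
[6] deliver 2→1 → N1(foll t1 [-])
[7] deliver 1→2 → ∅
[8] timeout(3) → N3(cand t1 [-])
[9] deliver 3→0 → ∅
[10] deliver 0→3 → ∅
[11] deliver 3→1 → ∅
[12] deliver 1→3 → ∅
[13] deliver 3→2 → ∅
[14] deliver 2→3 → ∅
[15] deliver 3→2 → ∅
[16] deliver 3→4 → ∅
[17] crash(4) → N4(✗foll t1 [-])
[18] propose(0,'p') → ∅
[19] deliver 0→4 → ∅
[20] deliver 4→0 → ∅
[21] deliver 0→2 → ∅
[22] deliver 2→0 → ∅
[23] deliver 0→1 → ∅
[24] deliver 1→0 → ∅
[25] timeout(2) → N2(cand t2 [-])
[26] timeout(3) → N3(cand t2 [-])

1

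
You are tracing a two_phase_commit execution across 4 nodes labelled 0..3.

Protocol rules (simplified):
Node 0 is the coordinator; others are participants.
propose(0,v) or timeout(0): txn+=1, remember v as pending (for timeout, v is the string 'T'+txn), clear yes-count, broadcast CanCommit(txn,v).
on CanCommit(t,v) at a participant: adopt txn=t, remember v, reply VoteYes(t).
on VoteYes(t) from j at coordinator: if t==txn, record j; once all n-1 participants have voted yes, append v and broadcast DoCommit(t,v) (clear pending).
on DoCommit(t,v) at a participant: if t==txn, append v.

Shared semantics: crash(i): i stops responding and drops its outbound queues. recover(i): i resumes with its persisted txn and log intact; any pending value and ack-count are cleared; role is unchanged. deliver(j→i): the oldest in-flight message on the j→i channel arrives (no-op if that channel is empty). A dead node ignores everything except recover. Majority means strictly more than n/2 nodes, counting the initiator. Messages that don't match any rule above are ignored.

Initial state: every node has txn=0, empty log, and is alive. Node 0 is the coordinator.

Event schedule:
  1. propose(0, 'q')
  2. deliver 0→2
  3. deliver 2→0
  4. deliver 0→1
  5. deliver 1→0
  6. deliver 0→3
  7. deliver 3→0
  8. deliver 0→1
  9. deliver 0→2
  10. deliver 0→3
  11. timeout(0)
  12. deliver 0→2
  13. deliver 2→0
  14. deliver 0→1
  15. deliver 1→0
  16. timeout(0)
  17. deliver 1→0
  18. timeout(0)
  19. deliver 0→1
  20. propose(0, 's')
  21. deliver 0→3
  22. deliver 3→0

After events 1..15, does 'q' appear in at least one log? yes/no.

yes

after 1 — propose(0,'q'): n0:coor/t1/[-]
after 2 — deliver 0→2: n2:part/t1/[-]
after 3 — deliver 2→0: ·
after 4 — deliver 0→1: n1:part/t1/[-]
after 5 — deliver 1→0: ·
after 6 — deliver 0→3: n3:part/t1/[-]
after 7 — deliver 3→0: n0:coor/t1/[q]
after 8 — deliver 0→1: n1:part/t1/[q]
after 9 — deliver 0→2: n2:part/t1/[q]
after 10 — deliver 0→3: n3:part/t1/[q]
after 11 — timeout(0): n0:coor/t2/[q]
after 12 — deliver 0→2: n2:part/t2/[q]
after 13 — deliver 2→0: ·
after 14 — deliver 0→1: n1:part/t2/[q]
after 15 — deliver 1→0: ·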